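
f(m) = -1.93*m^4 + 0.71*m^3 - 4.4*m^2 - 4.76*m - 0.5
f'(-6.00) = 1792.24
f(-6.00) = -2784.98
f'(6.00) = -1648.40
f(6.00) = -2535.38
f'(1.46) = -37.09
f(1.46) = -23.39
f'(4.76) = -830.99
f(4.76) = -1037.08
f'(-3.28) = 319.44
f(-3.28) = -280.66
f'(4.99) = -954.86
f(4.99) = -1242.22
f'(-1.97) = 79.86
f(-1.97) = -42.70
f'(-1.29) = 26.71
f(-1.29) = -8.55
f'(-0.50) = 1.14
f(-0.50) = 0.57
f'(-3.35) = 338.86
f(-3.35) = -303.70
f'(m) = -7.72*m^3 + 2.13*m^2 - 8.8*m - 4.76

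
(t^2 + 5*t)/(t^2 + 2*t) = (t + 5)/(t + 2)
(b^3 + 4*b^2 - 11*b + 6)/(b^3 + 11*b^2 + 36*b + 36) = (b^2 - 2*b + 1)/(b^2 + 5*b + 6)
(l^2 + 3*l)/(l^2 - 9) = l/(l - 3)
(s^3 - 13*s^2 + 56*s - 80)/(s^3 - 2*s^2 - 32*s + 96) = (s - 5)/(s + 6)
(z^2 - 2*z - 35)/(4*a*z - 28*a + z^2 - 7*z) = (z + 5)/(4*a + z)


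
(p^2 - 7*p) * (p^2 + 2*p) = p^4 - 5*p^3 - 14*p^2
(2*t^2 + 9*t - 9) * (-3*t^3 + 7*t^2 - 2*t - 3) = -6*t^5 - 13*t^4 + 86*t^3 - 87*t^2 - 9*t + 27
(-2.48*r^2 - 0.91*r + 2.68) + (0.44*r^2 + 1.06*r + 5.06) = -2.04*r^2 + 0.15*r + 7.74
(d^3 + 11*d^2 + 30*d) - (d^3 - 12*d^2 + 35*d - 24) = 23*d^2 - 5*d + 24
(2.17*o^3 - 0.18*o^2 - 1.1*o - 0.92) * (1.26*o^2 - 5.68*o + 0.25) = 2.7342*o^5 - 12.5524*o^4 + 0.1789*o^3 + 5.0438*o^2 + 4.9506*o - 0.23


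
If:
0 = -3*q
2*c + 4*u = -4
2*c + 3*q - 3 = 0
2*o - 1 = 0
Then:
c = 3/2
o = 1/2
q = 0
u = -7/4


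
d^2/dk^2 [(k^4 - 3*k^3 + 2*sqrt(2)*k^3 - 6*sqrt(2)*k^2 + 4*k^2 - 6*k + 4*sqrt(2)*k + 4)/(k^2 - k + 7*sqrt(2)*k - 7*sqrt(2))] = 2*(k^3 + 21*sqrt(2)*k^2 + 294*k - 144 + 182*sqrt(2))/(k^3 + 21*sqrt(2)*k^2 + 294*k + 686*sqrt(2))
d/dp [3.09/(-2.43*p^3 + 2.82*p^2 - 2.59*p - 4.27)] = (22.5261*p^2 - 17.4276*p + 8.0031)/(2.43*p^3 - 2.82*p^2 + 2.59*p + 4.27)^2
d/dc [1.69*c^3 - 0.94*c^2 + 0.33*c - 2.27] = 5.07*c^2 - 1.88*c + 0.33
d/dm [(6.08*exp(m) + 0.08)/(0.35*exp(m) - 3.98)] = -24.2264*exp(m)/(0.35*exp(m) - 3.98)^2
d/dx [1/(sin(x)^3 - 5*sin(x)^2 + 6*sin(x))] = (-3*cos(x) + 10/tan(x) - 6*cos(x)/sin(x)^2)/((sin(x) - 3)^2*(sin(x) - 2)^2)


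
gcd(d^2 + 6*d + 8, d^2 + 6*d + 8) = d^2 + 6*d + 8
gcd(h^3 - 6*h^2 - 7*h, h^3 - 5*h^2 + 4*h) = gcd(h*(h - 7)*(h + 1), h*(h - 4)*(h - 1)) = h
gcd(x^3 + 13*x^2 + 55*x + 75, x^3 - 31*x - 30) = x + 5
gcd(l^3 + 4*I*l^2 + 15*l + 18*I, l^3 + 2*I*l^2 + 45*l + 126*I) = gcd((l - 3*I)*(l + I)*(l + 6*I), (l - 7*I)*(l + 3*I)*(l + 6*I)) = l + 6*I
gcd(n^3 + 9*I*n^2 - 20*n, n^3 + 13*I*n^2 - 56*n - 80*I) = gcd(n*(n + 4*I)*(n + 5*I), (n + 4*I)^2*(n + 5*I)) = n^2 + 9*I*n - 20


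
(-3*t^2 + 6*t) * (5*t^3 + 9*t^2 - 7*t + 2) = -15*t^5 + 3*t^4 + 75*t^3 - 48*t^2 + 12*t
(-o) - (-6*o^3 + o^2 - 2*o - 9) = 6*o^3 - o^2 + o + 9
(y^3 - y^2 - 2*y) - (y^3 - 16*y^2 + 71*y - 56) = 15*y^2 - 73*y + 56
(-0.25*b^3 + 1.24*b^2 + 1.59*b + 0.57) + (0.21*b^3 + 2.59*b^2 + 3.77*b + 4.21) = -0.04*b^3 + 3.83*b^2 + 5.36*b + 4.78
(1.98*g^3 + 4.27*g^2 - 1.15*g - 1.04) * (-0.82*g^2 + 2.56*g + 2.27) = -1.6236*g^5 + 1.5674*g^4 + 16.3688*g^3 + 7.6017*g^2 - 5.2729*g - 2.3608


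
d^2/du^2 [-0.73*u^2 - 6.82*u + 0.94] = -1.46000000000000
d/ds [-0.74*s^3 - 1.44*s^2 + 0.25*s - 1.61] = -2.22*s^2 - 2.88*s + 0.25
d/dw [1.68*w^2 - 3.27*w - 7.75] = 3.36*w - 3.27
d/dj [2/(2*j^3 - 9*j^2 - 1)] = 12*j*(3 - j)/(-2*j^3 + 9*j^2 + 1)^2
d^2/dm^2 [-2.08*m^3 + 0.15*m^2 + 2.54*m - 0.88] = 0.3 - 12.48*m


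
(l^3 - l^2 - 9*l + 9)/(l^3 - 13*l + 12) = (l + 3)/(l + 4)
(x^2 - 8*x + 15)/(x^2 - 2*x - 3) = (x - 5)/(x + 1)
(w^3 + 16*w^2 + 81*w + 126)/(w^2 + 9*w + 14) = (w^2 + 9*w + 18)/(w + 2)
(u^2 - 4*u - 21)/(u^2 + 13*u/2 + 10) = 2*(u^2 - 4*u - 21)/(2*u^2 + 13*u + 20)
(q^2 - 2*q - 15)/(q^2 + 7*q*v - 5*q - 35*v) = (q + 3)/(q + 7*v)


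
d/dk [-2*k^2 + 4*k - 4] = 4 - 4*k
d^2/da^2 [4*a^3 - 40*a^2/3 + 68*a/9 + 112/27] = 24*a - 80/3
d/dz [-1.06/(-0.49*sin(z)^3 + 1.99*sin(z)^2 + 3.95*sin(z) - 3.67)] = (-1.5582*sin(z)^2 + 4.2188*sin(z) + 4.187)*cos(z)/(0.49*sin(z)^3 - 1.99*sin(z)^2 - 3.95*sin(z) + 3.67)^2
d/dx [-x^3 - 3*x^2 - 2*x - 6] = -3*x^2 - 6*x - 2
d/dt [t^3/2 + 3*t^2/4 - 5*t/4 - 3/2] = 3*t^2/2 + 3*t/2 - 5/4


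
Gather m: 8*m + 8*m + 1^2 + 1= 16*m + 2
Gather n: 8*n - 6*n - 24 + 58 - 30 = 2*n + 4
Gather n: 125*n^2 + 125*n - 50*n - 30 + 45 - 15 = 125*n^2 + 75*n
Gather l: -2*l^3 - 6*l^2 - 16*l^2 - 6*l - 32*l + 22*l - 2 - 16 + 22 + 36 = -2*l^3 - 22*l^2 - 16*l + 40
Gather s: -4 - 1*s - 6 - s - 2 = -2*s - 12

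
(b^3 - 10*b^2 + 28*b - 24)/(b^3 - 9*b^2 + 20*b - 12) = (b - 2)/(b - 1)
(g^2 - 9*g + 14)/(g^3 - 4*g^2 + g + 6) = (g - 7)/(g^2 - 2*g - 3)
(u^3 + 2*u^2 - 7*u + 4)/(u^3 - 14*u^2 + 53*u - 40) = (u^2 + 3*u - 4)/(u^2 - 13*u + 40)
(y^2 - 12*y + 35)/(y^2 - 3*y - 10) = (y - 7)/(y + 2)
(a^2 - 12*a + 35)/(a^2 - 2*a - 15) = (a - 7)/(a + 3)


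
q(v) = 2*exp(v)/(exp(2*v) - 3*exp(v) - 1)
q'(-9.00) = 0.00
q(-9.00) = 0.00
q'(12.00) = 0.00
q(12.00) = 0.00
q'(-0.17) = -0.36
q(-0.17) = -0.60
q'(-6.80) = -0.00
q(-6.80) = -0.00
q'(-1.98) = -0.14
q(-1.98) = -0.20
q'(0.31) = -0.75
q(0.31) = -0.84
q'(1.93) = -1.00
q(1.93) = 0.53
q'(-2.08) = -0.14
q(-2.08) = -0.18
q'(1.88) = -1.16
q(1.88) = 0.59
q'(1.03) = -20.44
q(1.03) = -3.60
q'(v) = 2*(-2*exp(2*v) + 3*exp(v))*exp(v)/(exp(2*v) - 3*exp(v) - 1)^2 + 2*exp(v)/(exp(2*v) - 3*exp(v) - 1) = -2*(exp(2*v) + 1)*exp(v)/(exp(4*v) - 6*exp(3*v) + 7*exp(2*v) + 6*exp(v) + 1)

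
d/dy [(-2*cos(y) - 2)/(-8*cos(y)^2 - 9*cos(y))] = 2*(8*sin(y) + 9*sin(y)/cos(y)^2 + 16*tan(y))/(8*cos(y) + 9)^2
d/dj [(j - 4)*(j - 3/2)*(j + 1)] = 3*j^2 - 9*j + 1/2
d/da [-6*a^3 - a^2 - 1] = 2*a*(-9*a - 1)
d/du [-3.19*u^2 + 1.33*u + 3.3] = 1.33 - 6.38*u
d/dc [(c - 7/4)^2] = 2*c - 7/2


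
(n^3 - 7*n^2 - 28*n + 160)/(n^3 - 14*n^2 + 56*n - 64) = (n + 5)/(n - 2)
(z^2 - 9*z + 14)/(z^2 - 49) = (z - 2)/(z + 7)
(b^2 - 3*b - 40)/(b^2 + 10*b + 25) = (b - 8)/(b + 5)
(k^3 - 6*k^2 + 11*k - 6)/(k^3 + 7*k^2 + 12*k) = (k^3 - 6*k^2 + 11*k - 6)/(k*(k^2 + 7*k + 12))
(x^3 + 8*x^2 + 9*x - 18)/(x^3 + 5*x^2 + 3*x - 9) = (x + 6)/(x + 3)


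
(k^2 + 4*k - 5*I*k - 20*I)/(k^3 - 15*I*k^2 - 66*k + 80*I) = (k + 4)/(k^2 - 10*I*k - 16)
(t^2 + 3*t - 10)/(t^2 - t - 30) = (t - 2)/(t - 6)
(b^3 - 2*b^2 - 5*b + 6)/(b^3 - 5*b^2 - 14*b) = (b^2 - 4*b + 3)/(b*(b - 7))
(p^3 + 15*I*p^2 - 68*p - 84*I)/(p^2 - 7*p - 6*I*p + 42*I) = (p^3 + 15*I*p^2 - 68*p - 84*I)/(p^2 - 7*p - 6*I*p + 42*I)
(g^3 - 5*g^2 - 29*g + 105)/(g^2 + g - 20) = (g^2 - 10*g + 21)/(g - 4)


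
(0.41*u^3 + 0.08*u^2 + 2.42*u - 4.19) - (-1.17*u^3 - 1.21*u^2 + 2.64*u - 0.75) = 1.58*u^3 + 1.29*u^2 - 0.22*u - 3.44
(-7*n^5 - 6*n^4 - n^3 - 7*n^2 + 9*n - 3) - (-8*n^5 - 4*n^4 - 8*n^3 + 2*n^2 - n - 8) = n^5 - 2*n^4 + 7*n^3 - 9*n^2 + 10*n + 5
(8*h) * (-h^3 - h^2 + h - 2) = -8*h^4 - 8*h^3 + 8*h^2 - 16*h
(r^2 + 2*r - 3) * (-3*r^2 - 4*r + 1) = -3*r^4 - 10*r^3 + 2*r^2 + 14*r - 3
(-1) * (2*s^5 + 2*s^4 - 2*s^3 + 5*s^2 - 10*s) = -2*s^5 - 2*s^4 + 2*s^3 - 5*s^2 + 10*s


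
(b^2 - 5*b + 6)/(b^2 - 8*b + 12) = (b - 3)/(b - 6)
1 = 1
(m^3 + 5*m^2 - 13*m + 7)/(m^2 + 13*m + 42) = (m^2 - 2*m + 1)/(m + 6)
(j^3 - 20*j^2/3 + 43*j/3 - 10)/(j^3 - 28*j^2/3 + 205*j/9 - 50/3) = 3*(j^2 - 5*j + 6)/(3*j^2 - 23*j + 30)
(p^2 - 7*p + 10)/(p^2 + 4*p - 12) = (p - 5)/(p + 6)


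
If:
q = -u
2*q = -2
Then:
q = -1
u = 1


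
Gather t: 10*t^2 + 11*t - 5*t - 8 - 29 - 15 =10*t^2 + 6*t - 52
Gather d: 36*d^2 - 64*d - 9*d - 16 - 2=36*d^2 - 73*d - 18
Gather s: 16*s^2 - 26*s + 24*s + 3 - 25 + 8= 16*s^2 - 2*s - 14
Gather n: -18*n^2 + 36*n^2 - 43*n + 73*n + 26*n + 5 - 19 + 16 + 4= 18*n^2 + 56*n + 6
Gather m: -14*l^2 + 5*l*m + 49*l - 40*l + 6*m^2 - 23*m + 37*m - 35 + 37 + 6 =-14*l^2 + 9*l + 6*m^2 + m*(5*l + 14) + 8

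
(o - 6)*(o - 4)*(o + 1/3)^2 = o^4 - 28*o^3/3 + 157*o^2/9 + 134*o/9 + 8/3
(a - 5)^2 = a^2 - 10*a + 25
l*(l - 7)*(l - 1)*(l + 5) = l^4 - 3*l^3 - 33*l^2 + 35*l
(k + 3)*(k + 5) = k^2 + 8*k + 15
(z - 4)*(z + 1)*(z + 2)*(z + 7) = z^4 + 6*z^3 - 17*z^2 - 78*z - 56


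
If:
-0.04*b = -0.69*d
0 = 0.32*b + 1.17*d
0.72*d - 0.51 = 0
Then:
No Solution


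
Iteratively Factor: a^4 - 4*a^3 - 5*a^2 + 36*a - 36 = (a - 2)*(a^3 - 2*a^2 - 9*a + 18) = (a - 2)^2*(a^2 - 9) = (a - 2)^2*(a + 3)*(a - 3)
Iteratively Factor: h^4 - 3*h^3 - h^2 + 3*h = (h - 3)*(h^3 - h) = (h - 3)*(h + 1)*(h^2 - h) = h*(h - 3)*(h + 1)*(h - 1)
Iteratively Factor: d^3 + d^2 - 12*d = (d)*(d^2 + d - 12) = d*(d - 3)*(d + 4)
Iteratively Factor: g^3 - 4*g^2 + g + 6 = (g - 3)*(g^2 - g - 2) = (g - 3)*(g + 1)*(g - 2)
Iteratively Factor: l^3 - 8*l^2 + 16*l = (l - 4)*(l^2 - 4*l) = l*(l - 4)*(l - 4)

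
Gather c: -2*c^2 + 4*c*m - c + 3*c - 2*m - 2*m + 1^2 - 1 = -2*c^2 + c*(4*m + 2) - 4*m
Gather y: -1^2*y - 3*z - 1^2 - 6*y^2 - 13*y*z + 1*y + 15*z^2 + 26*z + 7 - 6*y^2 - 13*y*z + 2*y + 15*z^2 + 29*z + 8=-12*y^2 + y*(2 - 26*z) + 30*z^2 + 52*z + 14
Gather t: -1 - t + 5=4 - t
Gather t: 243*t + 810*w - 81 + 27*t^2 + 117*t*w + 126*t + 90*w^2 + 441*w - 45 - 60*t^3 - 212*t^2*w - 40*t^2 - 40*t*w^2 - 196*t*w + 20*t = -60*t^3 + t^2*(-212*w - 13) + t*(-40*w^2 - 79*w + 389) + 90*w^2 + 1251*w - 126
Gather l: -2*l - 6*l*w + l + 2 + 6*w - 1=l*(-6*w - 1) + 6*w + 1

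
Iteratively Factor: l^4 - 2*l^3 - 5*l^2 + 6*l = (l)*(l^3 - 2*l^2 - 5*l + 6) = l*(l - 1)*(l^2 - l - 6) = l*(l - 1)*(l + 2)*(l - 3)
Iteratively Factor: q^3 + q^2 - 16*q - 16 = (q + 1)*(q^2 - 16) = (q - 4)*(q + 1)*(q + 4)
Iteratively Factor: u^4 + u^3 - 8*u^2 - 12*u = (u + 2)*(u^3 - u^2 - 6*u) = u*(u + 2)*(u^2 - u - 6) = u*(u + 2)^2*(u - 3)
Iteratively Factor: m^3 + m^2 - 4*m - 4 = (m + 1)*(m^2 - 4) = (m + 1)*(m + 2)*(m - 2)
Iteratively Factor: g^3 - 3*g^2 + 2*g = (g - 2)*(g^2 - g) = (g - 2)*(g - 1)*(g)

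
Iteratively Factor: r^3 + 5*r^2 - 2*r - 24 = (r + 4)*(r^2 + r - 6) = (r + 3)*(r + 4)*(r - 2)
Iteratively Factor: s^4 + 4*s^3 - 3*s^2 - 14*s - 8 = (s + 1)*(s^3 + 3*s^2 - 6*s - 8) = (s + 1)*(s + 4)*(s^2 - s - 2) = (s - 2)*(s + 1)*(s + 4)*(s + 1)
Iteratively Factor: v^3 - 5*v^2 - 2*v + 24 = (v + 2)*(v^2 - 7*v + 12) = (v - 4)*(v + 2)*(v - 3)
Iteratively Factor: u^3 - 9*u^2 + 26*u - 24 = (u - 2)*(u^2 - 7*u + 12) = (u - 3)*(u - 2)*(u - 4)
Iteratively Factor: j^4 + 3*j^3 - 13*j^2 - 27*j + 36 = (j + 4)*(j^3 - j^2 - 9*j + 9) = (j + 3)*(j + 4)*(j^2 - 4*j + 3) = (j - 1)*(j + 3)*(j + 4)*(j - 3)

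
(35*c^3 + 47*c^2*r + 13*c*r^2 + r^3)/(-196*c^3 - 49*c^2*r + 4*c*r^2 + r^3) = (5*c^2 + 6*c*r + r^2)/(-28*c^2 - 3*c*r + r^2)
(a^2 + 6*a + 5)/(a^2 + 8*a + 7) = (a + 5)/(a + 7)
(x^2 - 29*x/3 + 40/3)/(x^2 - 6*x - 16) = (x - 5/3)/(x + 2)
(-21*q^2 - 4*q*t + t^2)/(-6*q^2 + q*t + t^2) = (7*q - t)/(2*q - t)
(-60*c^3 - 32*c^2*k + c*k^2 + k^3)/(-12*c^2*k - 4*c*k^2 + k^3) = (5*c + k)/k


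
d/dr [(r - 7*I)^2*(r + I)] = (r - 7*I)*(3*r - 5*I)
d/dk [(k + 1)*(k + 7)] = 2*k + 8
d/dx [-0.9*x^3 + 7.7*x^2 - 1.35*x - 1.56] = -2.7*x^2 + 15.4*x - 1.35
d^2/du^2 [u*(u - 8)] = 2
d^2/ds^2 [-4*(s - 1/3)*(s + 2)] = -8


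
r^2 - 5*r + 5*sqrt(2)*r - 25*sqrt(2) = (r - 5)*(r + 5*sqrt(2))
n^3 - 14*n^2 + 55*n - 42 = (n - 7)*(n - 6)*(n - 1)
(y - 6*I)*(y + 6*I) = y^2 + 36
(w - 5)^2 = w^2 - 10*w + 25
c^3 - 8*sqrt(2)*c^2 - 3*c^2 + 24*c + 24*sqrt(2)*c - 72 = (c - 3)*(c - 6*sqrt(2))*(c - 2*sqrt(2))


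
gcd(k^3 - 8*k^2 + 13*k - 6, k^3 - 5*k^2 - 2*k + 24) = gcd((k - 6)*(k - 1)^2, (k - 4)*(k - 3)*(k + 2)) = 1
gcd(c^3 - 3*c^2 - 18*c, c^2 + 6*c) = c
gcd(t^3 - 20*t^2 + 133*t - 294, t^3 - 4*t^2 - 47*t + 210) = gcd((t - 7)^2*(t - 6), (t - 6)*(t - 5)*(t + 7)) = t - 6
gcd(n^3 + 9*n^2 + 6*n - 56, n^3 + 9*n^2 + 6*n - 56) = n^3 + 9*n^2 + 6*n - 56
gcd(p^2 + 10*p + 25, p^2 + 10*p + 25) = p^2 + 10*p + 25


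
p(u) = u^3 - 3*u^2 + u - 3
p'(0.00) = 1.00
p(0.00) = -3.00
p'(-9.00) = 298.00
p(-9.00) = -984.00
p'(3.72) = 20.20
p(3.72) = 10.68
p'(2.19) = 2.25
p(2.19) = -4.69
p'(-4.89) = 102.08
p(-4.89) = -196.56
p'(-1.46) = 16.15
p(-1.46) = -13.97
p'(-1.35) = 14.57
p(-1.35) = -12.28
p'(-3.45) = 57.41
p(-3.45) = -83.22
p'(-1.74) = 20.52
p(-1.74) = -19.09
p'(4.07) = 26.27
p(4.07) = 18.79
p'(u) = 3*u^2 - 6*u + 1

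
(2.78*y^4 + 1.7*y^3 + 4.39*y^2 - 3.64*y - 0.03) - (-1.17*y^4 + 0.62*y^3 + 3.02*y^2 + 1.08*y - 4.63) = 3.95*y^4 + 1.08*y^3 + 1.37*y^2 - 4.72*y + 4.6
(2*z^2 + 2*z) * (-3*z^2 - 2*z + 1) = -6*z^4 - 10*z^3 - 2*z^2 + 2*z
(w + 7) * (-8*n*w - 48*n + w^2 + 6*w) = -8*n*w^2 - 104*n*w - 336*n + w^3 + 13*w^2 + 42*w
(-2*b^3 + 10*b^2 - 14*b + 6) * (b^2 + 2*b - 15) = -2*b^5 + 6*b^4 + 36*b^3 - 172*b^2 + 222*b - 90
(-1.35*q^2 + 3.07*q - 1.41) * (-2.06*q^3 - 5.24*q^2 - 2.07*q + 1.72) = 2.781*q^5 + 0.7498*q^4 - 10.3877*q^3 - 1.2885*q^2 + 8.1991*q - 2.4252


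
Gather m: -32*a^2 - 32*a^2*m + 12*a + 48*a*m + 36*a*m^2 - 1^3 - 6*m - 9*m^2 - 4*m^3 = -32*a^2 + 12*a - 4*m^3 + m^2*(36*a - 9) + m*(-32*a^2 + 48*a - 6) - 1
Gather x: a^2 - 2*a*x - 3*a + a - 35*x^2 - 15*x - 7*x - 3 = a^2 - 2*a - 35*x^2 + x*(-2*a - 22) - 3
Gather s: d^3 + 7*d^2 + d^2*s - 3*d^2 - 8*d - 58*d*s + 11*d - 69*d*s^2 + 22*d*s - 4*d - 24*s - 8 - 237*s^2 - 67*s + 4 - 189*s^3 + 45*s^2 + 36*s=d^3 + 4*d^2 - d - 189*s^3 + s^2*(-69*d - 192) + s*(d^2 - 36*d - 55) - 4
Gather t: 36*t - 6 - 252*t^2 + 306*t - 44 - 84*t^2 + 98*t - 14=-336*t^2 + 440*t - 64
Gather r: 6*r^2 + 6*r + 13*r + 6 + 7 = 6*r^2 + 19*r + 13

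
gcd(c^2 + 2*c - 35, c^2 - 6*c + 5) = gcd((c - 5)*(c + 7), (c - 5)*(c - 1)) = c - 5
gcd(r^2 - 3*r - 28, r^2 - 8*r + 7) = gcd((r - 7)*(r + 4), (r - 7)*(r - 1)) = r - 7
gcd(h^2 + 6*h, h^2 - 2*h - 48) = h + 6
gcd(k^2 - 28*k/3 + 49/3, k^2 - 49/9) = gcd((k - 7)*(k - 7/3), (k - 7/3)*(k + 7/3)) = k - 7/3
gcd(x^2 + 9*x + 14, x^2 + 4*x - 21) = x + 7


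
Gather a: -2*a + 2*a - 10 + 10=0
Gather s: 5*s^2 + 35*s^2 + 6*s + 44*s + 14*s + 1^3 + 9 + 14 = 40*s^2 + 64*s + 24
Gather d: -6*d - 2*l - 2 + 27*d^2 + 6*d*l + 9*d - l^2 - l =27*d^2 + d*(6*l + 3) - l^2 - 3*l - 2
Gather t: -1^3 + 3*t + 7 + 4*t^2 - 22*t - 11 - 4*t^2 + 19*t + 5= 0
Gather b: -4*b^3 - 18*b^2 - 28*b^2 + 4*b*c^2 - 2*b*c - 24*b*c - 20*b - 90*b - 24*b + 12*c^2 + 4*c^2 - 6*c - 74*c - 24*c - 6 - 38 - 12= -4*b^3 - 46*b^2 + b*(4*c^2 - 26*c - 134) + 16*c^2 - 104*c - 56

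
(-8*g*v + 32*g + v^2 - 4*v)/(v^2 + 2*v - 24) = (-8*g + v)/(v + 6)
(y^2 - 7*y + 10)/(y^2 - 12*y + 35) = (y - 2)/(y - 7)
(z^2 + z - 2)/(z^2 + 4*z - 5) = (z + 2)/(z + 5)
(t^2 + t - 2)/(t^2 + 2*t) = (t - 1)/t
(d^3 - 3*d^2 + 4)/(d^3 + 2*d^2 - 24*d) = (d^3 - 3*d^2 + 4)/(d*(d^2 + 2*d - 24))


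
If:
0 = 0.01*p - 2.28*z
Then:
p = 228.0*z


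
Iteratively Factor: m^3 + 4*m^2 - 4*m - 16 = (m - 2)*(m^2 + 6*m + 8) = (m - 2)*(m + 4)*(m + 2)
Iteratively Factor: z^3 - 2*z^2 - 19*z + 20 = (z - 1)*(z^2 - z - 20) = (z - 5)*(z - 1)*(z + 4)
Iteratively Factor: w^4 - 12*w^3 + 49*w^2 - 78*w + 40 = (w - 4)*(w^3 - 8*w^2 + 17*w - 10) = (w - 4)*(w - 1)*(w^2 - 7*w + 10) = (w - 5)*(w - 4)*(w - 1)*(w - 2)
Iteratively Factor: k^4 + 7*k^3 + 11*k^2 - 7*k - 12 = (k + 1)*(k^3 + 6*k^2 + 5*k - 12) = (k + 1)*(k + 4)*(k^2 + 2*k - 3) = (k + 1)*(k + 3)*(k + 4)*(k - 1)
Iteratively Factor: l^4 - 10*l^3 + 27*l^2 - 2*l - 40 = (l - 2)*(l^3 - 8*l^2 + 11*l + 20) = (l - 4)*(l - 2)*(l^2 - 4*l - 5) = (l - 4)*(l - 2)*(l + 1)*(l - 5)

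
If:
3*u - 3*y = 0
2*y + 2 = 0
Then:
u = -1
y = -1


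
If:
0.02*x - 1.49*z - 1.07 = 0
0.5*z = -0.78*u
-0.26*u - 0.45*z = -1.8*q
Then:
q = 0.157407407407407*z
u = -0.641025641025641*z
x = 74.5*z + 53.5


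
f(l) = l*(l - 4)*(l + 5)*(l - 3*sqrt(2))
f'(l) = l*(l - 4)*(l + 5) + l*(l - 4)*(l - 3*sqrt(2)) + l*(l + 5)*(l - 3*sqrt(2)) + (l - 4)*(l + 5)*(l - 3*sqrt(2))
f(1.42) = 66.39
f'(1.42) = 7.84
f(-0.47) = -44.85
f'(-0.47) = 105.08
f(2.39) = 52.68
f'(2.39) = -31.99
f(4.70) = 14.60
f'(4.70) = 57.37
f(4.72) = 15.77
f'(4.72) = 59.90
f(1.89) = 64.64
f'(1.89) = -14.53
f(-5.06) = 25.59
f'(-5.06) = -437.10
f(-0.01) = -0.85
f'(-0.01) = 85.34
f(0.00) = 0.00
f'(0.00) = 84.85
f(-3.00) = -304.19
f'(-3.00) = 34.76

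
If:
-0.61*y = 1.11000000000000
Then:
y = -1.82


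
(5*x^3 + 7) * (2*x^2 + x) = 10*x^5 + 5*x^4 + 14*x^2 + 7*x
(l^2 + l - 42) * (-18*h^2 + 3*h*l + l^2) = -18*h^2*l^2 - 18*h^2*l + 756*h^2 + 3*h*l^3 + 3*h*l^2 - 126*h*l + l^4 + l^3 - 42*l^2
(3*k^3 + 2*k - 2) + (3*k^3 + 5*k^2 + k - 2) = 6*k^3 + 5*k^2 + 3*k - 4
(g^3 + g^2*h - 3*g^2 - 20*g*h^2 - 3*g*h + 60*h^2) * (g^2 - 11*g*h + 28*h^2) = g^5 - 10*g^4*h - 3*g^4 - 3*g^3*h^2 + 30*g^3*h + 248*g^2*h^3 + 9*g^2*h^2 - 560*g*h^4 - 744*g*h^3 + 1680*h^4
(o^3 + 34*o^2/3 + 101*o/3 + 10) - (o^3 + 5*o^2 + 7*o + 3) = 19*o^2/3 + 80*o/3 + 7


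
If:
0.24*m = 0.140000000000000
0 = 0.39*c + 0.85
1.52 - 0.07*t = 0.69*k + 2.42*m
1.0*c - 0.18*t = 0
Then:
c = -2.18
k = 1.39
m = 0.58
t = -12.11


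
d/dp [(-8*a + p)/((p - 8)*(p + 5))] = (16*a*p - 24*a - p^2 - 40)/(p^4 - 6*p^3 - 71*p^2 + 240*p + 1600)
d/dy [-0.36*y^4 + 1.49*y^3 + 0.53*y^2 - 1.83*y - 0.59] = -1.44*y^3 + 4.47*y^2 + 1.06*y - 1.83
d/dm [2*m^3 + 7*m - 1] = 6*m^2 + 7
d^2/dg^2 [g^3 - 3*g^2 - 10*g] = 6*g - 6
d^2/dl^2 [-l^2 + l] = -2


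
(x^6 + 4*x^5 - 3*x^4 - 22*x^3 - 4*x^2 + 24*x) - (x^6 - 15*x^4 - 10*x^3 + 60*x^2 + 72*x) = 4*x^5 + 12*x^4 - 12*x^3 - 64*x^2 - 48*x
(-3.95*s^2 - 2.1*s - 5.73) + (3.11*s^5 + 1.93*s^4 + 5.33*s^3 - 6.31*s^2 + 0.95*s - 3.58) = 3.11*s^5 + 1.93*s^4 + 5.33*s^3 - 10.26*s^2 - 1.15*s - 9.31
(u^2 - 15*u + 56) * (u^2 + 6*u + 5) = u^4 - 9*u^3 - 29*u^2 + 261*u + 280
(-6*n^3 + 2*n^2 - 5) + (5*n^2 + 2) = -6*n^3 + 7*n^2 - 3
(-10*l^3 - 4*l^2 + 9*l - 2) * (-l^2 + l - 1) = 10*l^5 - 6*l^4 - 3*l^3 + 15*l^2 - 11*l + 2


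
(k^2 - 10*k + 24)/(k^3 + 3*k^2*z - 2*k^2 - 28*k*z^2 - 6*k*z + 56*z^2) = (k^2 - 10*k + 24)/(k^3 + 3*k^2*z - 2*k^2 - 28*k*z^2 - 6*k*z + 56*z^2)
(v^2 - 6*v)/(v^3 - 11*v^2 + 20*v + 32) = v*(v - 6)/(v^3 - 11*v^2 + 20*v + 32)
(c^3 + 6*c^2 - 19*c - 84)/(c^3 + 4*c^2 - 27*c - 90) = (c^2 + 3*c - 28)/(c^2 + c - 30)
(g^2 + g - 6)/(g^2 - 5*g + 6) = (g + 3)/(g - 3)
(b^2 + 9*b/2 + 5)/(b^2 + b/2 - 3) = (2*b + 5)/(2*b - 3)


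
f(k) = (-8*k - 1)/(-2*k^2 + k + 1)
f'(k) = (-8*k - 1)*(4*k - 1)/(-2*k^2 + k + 1)^2 - 8/(-2*k^2 + k + 1) = (16*k^2 - 8*k - (4*k - 1)*(8*k + 1) - 8)/(-2*k^2 + k + 1)^2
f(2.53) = 2.29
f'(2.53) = -1.39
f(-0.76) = -5.55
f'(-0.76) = -15.76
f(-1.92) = -1.73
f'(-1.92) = -0.85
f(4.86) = 0.96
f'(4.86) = -0.24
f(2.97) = 1.81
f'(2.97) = -0.86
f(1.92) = 3.67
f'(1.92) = -3.72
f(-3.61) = -0.97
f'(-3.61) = -0.24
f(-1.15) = -2.93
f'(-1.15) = -3.02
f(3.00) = 1.79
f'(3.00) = -0.83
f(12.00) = 0.35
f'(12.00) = -0.03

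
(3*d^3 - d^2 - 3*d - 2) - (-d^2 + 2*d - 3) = 3*d^3 - 5*d + 1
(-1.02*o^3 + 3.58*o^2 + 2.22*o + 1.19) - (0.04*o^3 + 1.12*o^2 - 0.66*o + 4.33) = -1.06*o^3 + 2.46*o^2 + 2.88*o - 3.14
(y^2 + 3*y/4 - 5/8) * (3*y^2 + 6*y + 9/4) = 3*y^4 + 33*y^3/4 + 39*y^2/8 - 33*y/16 - 45/32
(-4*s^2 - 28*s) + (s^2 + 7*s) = -3*s^2 - 21*s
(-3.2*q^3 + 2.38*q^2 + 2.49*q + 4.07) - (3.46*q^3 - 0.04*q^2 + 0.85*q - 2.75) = -6.66*q^3 + 2.42*q^2 + 1.64*q + 6.82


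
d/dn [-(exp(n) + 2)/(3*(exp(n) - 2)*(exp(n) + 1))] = (exp(n) + 4)*exp(2*n)/(3*(exp(4*n) - 2*exp(3*n) - 3*exp(2*n) + 4*exp(n) + 4))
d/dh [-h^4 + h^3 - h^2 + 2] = h*(-4*h^2 + 3*h - 2)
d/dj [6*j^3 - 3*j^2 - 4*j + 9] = 18*j^2 - 6*j - 4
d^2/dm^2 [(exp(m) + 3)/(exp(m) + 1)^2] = (-5*(exp(m) + 1)^2 + 6*(exp(m) + 3)*exp(m))*exp(m)/(exp(m) + 1)^4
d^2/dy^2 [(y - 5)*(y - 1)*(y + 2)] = 6*y - 8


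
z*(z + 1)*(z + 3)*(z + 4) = z^4 + 8*z^3 + 19*z^2 + 12*z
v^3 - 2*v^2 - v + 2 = (v - 2)*(v - 1)*(v + 1)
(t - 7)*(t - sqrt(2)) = t^2 - 7*t - sqrt(2)*t + 7*sqrt(2)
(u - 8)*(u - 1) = u^2 - 9*u + 8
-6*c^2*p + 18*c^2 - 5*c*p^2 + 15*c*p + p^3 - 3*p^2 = (-6*c + p)*(c + p)*(p - 3)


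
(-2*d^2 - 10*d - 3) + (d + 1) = -2*d^2 - 9*d - 2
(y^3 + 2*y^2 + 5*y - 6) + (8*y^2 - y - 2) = y^3 + 10*y^2 + 4*y - 8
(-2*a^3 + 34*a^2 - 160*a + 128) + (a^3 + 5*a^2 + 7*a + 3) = -a^3 + 39*a^2 - 153*a + 131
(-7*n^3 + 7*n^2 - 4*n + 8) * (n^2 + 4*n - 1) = -7*n^5 - 21*n^4 + 31*n^3 - 15*n^2 + 36*n - 8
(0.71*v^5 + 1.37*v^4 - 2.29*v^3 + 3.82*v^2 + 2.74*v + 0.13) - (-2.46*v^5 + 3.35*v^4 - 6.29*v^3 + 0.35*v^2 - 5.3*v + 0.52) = 3.17*v^5 - 1.98*v^4 + 4.0*v^3 + 3.47*v^2 + 8.04*v - 0.39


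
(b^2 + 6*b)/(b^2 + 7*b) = (b + 6)/(b + 7)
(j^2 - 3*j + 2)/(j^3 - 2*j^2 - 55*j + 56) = (j - 2)/(j^2 - j - 56)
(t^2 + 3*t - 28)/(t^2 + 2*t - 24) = (t + 7)/(t + 6)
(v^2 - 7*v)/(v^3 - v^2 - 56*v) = (7 - v)/(-v^2 + v + 56)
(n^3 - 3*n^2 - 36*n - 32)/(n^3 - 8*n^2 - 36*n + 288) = (n^2 + 5*n + 4)/(n^2 - 36)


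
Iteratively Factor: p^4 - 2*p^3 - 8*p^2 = (p)*(p^3 - 2*p^2 - 8*p) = p^2*(p^2 - 2*p - 8) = p^2*(p + 2)*(p - 4)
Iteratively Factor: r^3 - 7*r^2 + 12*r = (r)*(r^2 - 7*r + 12) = r*(r - 4)*(r - 3)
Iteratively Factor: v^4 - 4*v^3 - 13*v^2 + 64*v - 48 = (v - 3)*(v^3 - v^2 - 16*v + 16) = (v - 3)*(v + 4)*(v^2 - 5*v + 4) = (v - 3)*(v - 1)*(v + 4)*(v - 4)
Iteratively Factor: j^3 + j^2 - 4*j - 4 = (j + 1)*(j^2 - 4) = (j + 1)*(j + 2)*(j - 2)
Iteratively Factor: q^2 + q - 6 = (q + 3)*(q - 2)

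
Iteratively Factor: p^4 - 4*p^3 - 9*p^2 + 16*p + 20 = (p + 1)*(p^3 - 5*p^2 - 4*p + 20) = (p - 5)*(p + 1)*(p^2 - 4) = (p - 5)*(p + 1)*(p + 2)*(p - 2)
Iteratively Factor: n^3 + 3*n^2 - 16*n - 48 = (n - 4)*(n^2 + 7*n + 12) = (n - 4)*(n + 4)*(n + 3)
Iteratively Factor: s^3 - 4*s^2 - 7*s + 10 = (s - 1)*(s^2 - 3*s - 10) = (s - 5)*(s - 1)*(s + 2)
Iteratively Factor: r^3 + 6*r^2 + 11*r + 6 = (r + 1)*(r^2 + 5*r + 6) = (r + 1)*(r + 3)*(r + 2)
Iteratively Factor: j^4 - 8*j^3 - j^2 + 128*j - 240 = (j - 4)*(j^3 - 4*j^2 - 17*j + 60) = (j - 5)*(j - 4)*(j^2 + j - 12) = (j - 5)*(j - 4)*(j + 4)*(j - 3)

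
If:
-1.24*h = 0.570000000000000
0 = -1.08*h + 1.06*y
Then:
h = -0.46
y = -0.47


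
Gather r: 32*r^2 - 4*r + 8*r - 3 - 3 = 32*r^2 + 4*r - 6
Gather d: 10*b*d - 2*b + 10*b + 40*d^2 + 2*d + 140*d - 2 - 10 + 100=8*b + 40*d^2 + d*(10*b + 142) + 88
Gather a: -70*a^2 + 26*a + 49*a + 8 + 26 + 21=-70*a^2 + 75*a + 55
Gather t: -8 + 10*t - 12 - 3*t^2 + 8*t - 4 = -3*t^2 + 18*t - 24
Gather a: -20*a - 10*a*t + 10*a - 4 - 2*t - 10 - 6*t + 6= a*(-10*t - 10) - 8*t - 8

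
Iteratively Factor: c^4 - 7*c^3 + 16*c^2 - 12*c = (c - 2)*(c^3 - 5*c^2 + 6*c) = (c - 3)*(c - 2)*(c^2 - 2*c) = (c - 3)*(c - 2)^2*(c)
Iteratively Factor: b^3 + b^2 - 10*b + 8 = (b - 1)*(b^2 + 2*b - 8) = (b - 1)*(b + 4)*(b - 2)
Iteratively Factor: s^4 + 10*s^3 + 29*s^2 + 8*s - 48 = (s + 3)*(s^3 + 7*s^2 + 8*s - 16) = (s + 3)*(s + 4)*(s^2 + 3*s - 4) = (s + 3)*(s + 4)^2*(s - 1)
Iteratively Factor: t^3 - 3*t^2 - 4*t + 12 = (t + 2)*(t^2 - 5*t + 6) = (t - 3)*(t + 2)*(t - 2)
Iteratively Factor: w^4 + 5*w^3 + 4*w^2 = (w + 4)*(w^3 + w^2) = w*(w + 4)*(w^2 + w) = w*(w + 1)*(w + 4)*(w)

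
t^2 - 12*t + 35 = (t - 7)*(t - 5)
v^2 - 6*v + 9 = (v - 3)^2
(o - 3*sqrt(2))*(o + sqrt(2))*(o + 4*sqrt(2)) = o^3 + 2*sqrt(2)*o^2 - 22*o - 24*sqrt(2)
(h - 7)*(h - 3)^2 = h^3 - 13*h^2 + 51*h - 63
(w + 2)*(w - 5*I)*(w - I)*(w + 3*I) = w^4 + 2*w^3 - 3*I*w^3 + 13*w^2 - 6*I*w^2 + 26*w - 15*I*w - 30*I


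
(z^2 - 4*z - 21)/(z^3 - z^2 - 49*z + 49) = (z + 3)/(z^2 + 6*z - 7)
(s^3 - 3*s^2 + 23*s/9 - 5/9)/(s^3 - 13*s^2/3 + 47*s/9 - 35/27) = 3*(s - 1)/(3*s - 7)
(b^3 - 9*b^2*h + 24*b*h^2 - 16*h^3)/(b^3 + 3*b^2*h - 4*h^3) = (b^2 - 8*b*h + 16*h^2)/(b^2 + 4*b*h + 4*h^2)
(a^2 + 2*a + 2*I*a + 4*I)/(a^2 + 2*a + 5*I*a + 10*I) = (a + 2*I)/(a + 5*I)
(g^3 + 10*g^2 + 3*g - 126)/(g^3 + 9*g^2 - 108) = (g + 7)/(g + 6)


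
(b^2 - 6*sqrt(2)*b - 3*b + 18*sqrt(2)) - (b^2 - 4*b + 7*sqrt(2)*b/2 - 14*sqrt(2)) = -19*sqrt(2)*b/2 + b + 32*sqrt(2)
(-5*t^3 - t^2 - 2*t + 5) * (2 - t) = 5*t^4 - 9*t^3 - 9*t + 10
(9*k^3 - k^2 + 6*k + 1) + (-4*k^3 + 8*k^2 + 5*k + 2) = 5*k^3 + 7*k^2 + 11*k + 3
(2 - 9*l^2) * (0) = 0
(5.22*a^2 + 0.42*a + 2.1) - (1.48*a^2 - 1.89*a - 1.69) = 3.74*a^2 + 2.31*a + 3.79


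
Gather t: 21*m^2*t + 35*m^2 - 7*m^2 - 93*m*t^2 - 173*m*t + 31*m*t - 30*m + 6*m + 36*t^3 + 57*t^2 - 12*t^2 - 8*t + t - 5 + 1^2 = 28*m^2 - 24*m + 36*t^3 + t^2*(45 - 93*m) + t*(21*m^2 - 142*m - 7) - 4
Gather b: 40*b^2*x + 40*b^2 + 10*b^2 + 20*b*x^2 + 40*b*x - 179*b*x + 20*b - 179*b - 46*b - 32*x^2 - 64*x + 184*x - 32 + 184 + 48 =b^2*(40*x + 50) + b*(20*x^2 - 139*x - 205) - 32*x^2 + 120*x + 200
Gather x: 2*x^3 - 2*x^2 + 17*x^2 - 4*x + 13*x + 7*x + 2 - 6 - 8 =2*x^3 + 15*x^2 + 16*x - 12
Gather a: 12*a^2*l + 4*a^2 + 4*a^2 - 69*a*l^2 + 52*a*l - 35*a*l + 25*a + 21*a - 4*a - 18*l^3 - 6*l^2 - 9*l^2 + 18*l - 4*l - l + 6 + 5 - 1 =a^2*(12*l + 8) + a*(-69*l^2 + 17*l + 42) - 18*l^3 - 15*l^2 + 13*l + 10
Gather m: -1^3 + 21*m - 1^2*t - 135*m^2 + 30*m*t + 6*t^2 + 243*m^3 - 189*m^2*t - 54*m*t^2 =243*m^3 + m^2*(-189*t - 135) + m*(-54*t^2 + 30*t + 21) + 6*t^2 - t - 1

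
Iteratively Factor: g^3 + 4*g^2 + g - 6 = (g - 1)*(g^2 + 5*g + 6) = (g - 1)*(g + 2)*(g + 3)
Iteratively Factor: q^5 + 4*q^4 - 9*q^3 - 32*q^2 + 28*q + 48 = (q - 2)*(q^4 + 6*q^3 + 3*q^2 - 26*q - 24) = (q - 2)^2*(q^3 + 8*q^2 + 19*q + 12) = (q - 2)^2*(q + 4)*(q^2 + 4*q + 3) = (q - 2)^2*(q + 1)*(q + 4)*(q + 3)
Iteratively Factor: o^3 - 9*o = (o + 3)*(o^2 - 3*o) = o*(o + 3)*(o - 3)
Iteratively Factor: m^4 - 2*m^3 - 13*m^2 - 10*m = (m + 2)*(m^3 - 4*m^2 - 5*m) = (m + 1)*(m + 2)*(m^2 - 5*m) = (m - 5)*(m + 1)*(m + 2)*(m)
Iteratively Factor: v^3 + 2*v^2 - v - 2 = (v + 2)*(v^2 - 1) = (v + 1)*(v + 2)*(v - 1)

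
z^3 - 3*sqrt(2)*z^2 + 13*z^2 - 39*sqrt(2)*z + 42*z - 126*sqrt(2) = (z + 6)*(z + 7)*(z - 3*sqrt(2))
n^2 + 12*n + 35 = (n + 5)*(n + 7)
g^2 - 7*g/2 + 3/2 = (g - 3)*(g - 1/2)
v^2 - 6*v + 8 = (v - 4)*(v - 2)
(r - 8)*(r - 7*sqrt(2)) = r^2 - 7*sqrt(2)*r - 8*r + 56*sqrt(2)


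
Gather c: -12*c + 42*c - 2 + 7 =30*c + 5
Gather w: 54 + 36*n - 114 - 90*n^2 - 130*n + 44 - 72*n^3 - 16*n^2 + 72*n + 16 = -72*n^3 - 106*n^2 - 22*n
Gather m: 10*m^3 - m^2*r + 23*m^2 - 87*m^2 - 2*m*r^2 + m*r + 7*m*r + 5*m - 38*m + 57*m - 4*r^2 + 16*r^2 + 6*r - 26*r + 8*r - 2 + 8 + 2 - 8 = 10*m^3 + m^2*(-r - 64) + m*(-2*r^2 + 8*r + 24) + 12*r^2 - 12*r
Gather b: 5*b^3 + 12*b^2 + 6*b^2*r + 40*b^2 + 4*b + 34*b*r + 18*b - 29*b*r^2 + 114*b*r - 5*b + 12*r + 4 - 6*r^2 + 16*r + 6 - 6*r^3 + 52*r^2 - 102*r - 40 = 5*b^3 + b^2*(6*r + 52) + b*(-29*r^2 + 148*r + 17) - 6*r^3 + 46*r^2 - 74*r - 30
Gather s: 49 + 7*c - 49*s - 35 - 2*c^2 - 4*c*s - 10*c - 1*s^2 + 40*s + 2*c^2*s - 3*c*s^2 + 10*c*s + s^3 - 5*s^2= -2*c^2 - 3*c + s^3 + s^2*(-3*c - 6) + s*(2*c^2 + 6*c - 9) + 14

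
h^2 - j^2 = (h - j)*(h + j)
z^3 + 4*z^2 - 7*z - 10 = (z - 2)*(z + 1)*(z + 5)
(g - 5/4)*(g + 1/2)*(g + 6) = g^3 + 21*g^2/4 - 41*g/8 - 15/4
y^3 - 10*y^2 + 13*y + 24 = (y - 8)*(y - 3)*(y + 1)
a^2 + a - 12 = (a - 3)*(a + 4)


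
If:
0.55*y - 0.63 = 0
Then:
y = 1.15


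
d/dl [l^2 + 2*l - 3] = 2*l + 2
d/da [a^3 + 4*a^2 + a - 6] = 3*a^2 + 8*a + 1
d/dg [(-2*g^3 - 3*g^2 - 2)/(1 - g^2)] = 2*g*(g^3 - 3*g - 5)/(g^4 - 2*g^2 + 1)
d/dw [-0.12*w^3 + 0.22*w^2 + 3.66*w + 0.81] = -0.36*w^2 + 0.44*w + 3.66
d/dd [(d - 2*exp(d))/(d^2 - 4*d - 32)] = (-2*(d - 2)*(d - 2*exp(d)) + (2*exp(d) - 1)*(-d^2 + 4*d + 32))/(-d^2 + 4*d + 32)^2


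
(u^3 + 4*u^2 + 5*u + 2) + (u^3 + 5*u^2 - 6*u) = 2*u^3 + 9*u^2 - u + 2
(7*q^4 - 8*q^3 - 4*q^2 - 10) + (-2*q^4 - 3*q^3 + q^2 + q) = 5*q^4 - 11*q^3 - 3*q^2 + q - 10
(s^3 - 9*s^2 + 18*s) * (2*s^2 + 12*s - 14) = 2*s^5 - 6*s^4 - 86*s^3 + 342*s^2 - 252*s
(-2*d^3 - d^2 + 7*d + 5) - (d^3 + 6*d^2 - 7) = -3*d^3 - 7*d^2 + 7*d + 12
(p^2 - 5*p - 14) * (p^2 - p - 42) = p^4 - 6*p^3 - 51*p^2 + 224*p + 588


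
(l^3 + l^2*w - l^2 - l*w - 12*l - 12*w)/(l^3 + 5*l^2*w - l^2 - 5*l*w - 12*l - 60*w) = (l + w)/(l + 5*w)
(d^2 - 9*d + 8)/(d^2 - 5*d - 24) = (d - 1)/(d + 3)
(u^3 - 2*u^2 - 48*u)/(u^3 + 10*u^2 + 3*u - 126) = u*(u - 8)/(u^2 + 4*u - 21)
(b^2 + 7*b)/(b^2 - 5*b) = (b + 7)/(b - 5)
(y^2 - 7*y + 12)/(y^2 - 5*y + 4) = (y - 3)/(y - 1)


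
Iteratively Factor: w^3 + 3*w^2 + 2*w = (w + 1)*(w^2 + 2*w) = w*(w + 1)*(w + 2)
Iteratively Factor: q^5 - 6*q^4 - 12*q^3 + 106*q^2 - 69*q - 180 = (q + 4)*(q^4 - 10*q^3 + 28*q^2 - 6*q - 45) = (q + 1)*(q + 4)*(q^3 - 11*q^2 + 39*q - 45) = (q - 3)*(q + 1)*(q + 4)*(q^2 - 8*q + 15) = (q - 3)^2*(q + 1)*(q + 4)*(q - 5)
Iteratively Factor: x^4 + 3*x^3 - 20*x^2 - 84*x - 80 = (x + 2)*(x^3 + x^2 - 22*x - 40) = (x + 2)*(x + 4)*(x^2 - 3*x - 10) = (x + 2)^2*(x + 4)*(x - 5)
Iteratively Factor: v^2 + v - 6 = (v - 2)*(v + 3)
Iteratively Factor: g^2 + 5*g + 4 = (g + 4)*(g + 1)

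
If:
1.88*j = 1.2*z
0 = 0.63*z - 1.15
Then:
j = 1.17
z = 1.83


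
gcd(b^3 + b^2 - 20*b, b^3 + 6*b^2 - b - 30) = b + 5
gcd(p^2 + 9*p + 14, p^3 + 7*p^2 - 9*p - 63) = p + 7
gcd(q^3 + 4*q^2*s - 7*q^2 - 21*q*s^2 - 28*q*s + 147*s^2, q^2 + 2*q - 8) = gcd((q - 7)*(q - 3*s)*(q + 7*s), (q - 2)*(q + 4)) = 1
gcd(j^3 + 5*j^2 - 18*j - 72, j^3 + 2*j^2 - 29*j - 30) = j + 6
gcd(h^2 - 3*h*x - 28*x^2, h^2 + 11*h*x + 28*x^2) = h + 4*x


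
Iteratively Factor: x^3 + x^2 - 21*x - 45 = (x - 5)*(x^2 + 6*x + 9) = (x - 5)*(x + 3)*(x + 3)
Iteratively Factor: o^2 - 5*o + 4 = (o - 4)*(o - 1)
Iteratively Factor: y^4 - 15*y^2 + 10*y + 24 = (y + 1)*(y^3 - y^2 - 14*y + 24) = (y + 1)*(y + 4)*(y^2 - 5*y + 6) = (y - 2)*(y + 1)*(y + 4)*(y - 3)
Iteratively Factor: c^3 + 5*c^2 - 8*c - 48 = (c - 3)*(c^2 + 8*c + 16) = (c - 3)*(c + 4)*(c + 4)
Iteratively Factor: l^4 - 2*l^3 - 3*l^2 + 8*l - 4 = (l + 2)*(l^3 - 4*l^2 + 5*l - 2) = (l - 1)*(l + 2)*(l^2 - 3*l + 2) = (l - 2)*(l - 1)*(l + 2)*(l - 1)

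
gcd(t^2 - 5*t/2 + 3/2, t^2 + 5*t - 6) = t - 1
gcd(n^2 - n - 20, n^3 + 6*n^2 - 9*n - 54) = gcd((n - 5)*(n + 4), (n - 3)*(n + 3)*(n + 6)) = 1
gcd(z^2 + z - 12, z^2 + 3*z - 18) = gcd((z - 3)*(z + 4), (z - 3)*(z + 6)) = z - 3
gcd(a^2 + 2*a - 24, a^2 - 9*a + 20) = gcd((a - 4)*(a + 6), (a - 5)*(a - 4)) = a - 4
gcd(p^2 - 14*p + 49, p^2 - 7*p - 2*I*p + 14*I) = p - 7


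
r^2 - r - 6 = (r - 3)*(r + 2)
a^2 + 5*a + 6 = (a + 2)*(a + 3)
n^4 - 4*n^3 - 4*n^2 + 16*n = n*(n - 4)*(n - 2)*(n + 2)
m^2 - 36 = (m - 6)*(m + 6)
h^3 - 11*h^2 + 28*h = h*(h - 7)*(h - 4)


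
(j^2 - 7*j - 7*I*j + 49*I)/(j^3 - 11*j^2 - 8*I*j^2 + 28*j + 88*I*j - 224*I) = (j - 7*I)/(j^2 + j*(-4 - 8*I) + 32*I)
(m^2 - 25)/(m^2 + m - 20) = (m - 5)/(m - 4)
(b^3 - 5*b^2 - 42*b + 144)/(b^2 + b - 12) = (b^2 - 2*b - 48)/(b + 4)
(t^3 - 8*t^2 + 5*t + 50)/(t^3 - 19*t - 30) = (t - 5)/(t + 3)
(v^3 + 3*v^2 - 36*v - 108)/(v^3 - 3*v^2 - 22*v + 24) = (v^2 + 9*v + 18)/(v^2 + 3*v - 4)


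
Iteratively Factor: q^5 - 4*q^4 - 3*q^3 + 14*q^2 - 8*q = (q + 2)*(q^4 - 6*q^3 + 9*q^2 - 4*q) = q*(q + 2)*(q^3 - 6*q^2 + 9*q - 4) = q*(q - 1)*(q + 2)*(q^2 - 5*q + 4) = q*(q - 1)^2*(q + 2)*(q - 4)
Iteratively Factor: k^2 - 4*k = (k)*(k - 4)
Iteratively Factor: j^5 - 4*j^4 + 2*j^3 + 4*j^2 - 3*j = (j)*(j^4 - 4*j^3 + 2*j^2 + 4*j - 3) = j*(j - 3)*(j^3 - j^2 - j + 1) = j*(j - 3)*(j + 1)*(j^2 - 2*j + 1) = j*(j - 3)*(j - 1)*(j + 1)*(j - 1)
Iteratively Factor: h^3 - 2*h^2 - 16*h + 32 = (h + 4)*(h^2 - 6*h + 8) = (h - 2)*(h + 4)*(h - 4)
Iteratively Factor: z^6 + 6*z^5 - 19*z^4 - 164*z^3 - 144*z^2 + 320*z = (z + 4)*(z^5 + 2*z^4 - 27*z^3 - 56*z^2 + 80*z) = (z + 4)^2*(z^4 - 2*z^3 - 19*z^2 + 20*z) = (z - 5)*(z + 4)^2*(z^3 + 3*z^2 - 4*z) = (z - 5)*(z + 4)^3*(z^2 - z) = (z - 5)*(z - 1)*(z + 4)^3*(z)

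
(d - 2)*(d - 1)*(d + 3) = d^3 - 7*d + 6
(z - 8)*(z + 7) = z^2 - z - 56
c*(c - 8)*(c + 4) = c^3 - 4*c^2 - 32*c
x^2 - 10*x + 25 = (x - 5)^2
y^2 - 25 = (y - 5)*(y + 5)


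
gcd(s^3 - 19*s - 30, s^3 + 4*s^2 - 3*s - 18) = s + 3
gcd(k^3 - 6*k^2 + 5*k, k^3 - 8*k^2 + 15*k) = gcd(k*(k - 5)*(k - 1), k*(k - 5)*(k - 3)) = k^2 - 5*k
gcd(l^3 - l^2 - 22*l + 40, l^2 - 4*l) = l - 4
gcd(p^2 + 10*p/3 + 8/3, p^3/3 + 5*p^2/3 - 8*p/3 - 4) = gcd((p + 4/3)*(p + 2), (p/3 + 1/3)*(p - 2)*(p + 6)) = 1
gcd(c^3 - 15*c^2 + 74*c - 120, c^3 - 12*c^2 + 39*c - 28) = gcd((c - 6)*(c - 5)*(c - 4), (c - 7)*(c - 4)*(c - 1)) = c - 4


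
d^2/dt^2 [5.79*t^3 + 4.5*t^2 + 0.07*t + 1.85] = 34.74*t + 9.0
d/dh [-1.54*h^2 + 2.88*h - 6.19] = 2.88 - 3.08*h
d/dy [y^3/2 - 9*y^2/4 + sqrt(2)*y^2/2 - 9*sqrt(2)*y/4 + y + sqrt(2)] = 3*y^2/2 - 9*y/2 + sqrt(2)*y - 9*sqrt(2)/4 + 1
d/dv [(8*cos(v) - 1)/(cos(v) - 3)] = 23*sin(v)/(cos(v) - 3)^2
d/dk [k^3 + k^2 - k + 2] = 3*k^2 + 2*k - 1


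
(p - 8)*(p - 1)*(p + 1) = p^3 - 8*p^2 - p + 8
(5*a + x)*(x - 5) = 5*a*x - 25*a + x^2 - 5*x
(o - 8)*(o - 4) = o^2 - 12*o + 32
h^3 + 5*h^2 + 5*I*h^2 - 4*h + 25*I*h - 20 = (h + 5)*(h + I)*(h + 4*I)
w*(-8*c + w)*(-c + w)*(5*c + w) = 40*c^3*w - 37*c^2*w^2 - 4*c*w^3 + w^4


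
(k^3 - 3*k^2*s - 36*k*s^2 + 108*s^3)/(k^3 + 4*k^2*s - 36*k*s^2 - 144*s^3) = (k - 3*s)/(k + 4*s)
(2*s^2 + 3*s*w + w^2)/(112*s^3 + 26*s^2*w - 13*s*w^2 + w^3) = (s + w)/(56*s^2 - 15*s*w + w^2)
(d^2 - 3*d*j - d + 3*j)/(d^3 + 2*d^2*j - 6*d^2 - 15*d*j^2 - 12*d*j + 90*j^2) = (d - 1)/(d^2 + 5*d*j - 6*d - 30*j)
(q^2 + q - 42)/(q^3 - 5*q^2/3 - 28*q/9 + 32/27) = 27*(q^2 + q - 42)/(27*q^3 - 45*q^2 - 84*q + 32)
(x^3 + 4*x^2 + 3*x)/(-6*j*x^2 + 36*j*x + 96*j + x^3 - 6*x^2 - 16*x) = x*(x^2 + 4*x + 3)/(-6*j*x^2 + 36*j*x + 96*j + x^3 - 6*x^2 - 16*x)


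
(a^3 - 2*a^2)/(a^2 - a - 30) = a^2*(2 - a)/(-a^2 + a + 30)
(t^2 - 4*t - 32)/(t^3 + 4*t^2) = (t - 8)/t^2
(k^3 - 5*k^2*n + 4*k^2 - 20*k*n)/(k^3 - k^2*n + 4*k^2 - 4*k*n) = (k - 5*n)/(k - n)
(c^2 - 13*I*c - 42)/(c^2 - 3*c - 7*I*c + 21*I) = (c - 6*I)/(c - 3)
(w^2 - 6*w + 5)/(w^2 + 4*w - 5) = (w - 5)/(w + 5)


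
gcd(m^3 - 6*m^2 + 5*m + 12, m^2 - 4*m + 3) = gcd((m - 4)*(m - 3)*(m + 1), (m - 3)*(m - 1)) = m - 3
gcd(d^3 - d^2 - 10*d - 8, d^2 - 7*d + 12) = d - 4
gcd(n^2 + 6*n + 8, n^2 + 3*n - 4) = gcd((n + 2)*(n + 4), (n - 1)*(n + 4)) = n + 4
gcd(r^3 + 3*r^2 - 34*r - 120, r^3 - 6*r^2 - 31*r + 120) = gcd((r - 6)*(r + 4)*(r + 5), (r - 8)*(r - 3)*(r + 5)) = r + 5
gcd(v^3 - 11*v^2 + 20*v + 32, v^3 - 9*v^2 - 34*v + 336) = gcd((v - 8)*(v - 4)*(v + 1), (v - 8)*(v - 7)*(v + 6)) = v - 8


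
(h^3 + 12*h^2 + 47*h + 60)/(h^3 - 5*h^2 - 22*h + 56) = (h^2 + 8*h + 15)/(h^2 - 9*h + 14)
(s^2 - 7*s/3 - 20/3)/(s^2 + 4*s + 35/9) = 3*(s - 4)/(3*s + 7)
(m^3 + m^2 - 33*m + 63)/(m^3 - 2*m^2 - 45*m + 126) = (m - 3)/(m - 6)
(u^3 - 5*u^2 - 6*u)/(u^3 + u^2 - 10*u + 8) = u*(u^2 - 5*u - 6)/(u^3 + u^2 - 10*u + 8)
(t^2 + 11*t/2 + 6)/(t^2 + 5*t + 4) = (t + 3/2)/(t + 1)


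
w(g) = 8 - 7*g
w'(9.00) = -7.00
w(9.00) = -55.00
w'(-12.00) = -7.00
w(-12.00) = 92.00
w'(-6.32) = -7.00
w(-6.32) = 52.24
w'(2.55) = -7.00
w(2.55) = -9.85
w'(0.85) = -7.00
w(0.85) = 2.05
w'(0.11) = -7.00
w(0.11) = 7.23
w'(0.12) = -7.00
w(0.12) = 7.16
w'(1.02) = -7.00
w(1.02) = 0.86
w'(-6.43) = -7.00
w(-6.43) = 53.01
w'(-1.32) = -7.00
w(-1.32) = 17.24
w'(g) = -7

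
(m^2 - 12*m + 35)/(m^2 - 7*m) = (m - 5)/m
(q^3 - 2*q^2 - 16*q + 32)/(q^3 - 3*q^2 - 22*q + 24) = (q^2 - 6*q + 8)/(q^2 - 7*q + 6)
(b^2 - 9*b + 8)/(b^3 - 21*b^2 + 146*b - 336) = (b - 1)/(b^2 - 13*b + 42)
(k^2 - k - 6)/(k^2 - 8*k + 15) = (k + 2)/(k - 5)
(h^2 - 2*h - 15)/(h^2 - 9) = (h - 5)/(h - 3)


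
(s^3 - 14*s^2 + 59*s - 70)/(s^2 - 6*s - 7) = (s^2 - 7*s + 10)/(s + 1)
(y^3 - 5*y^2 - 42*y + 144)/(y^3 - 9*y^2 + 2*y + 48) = (y + 6)/(y + 2)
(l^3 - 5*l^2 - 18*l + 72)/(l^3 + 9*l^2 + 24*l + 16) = (l^2 - 9*l + 18)/(l^2 + 5*l + 4)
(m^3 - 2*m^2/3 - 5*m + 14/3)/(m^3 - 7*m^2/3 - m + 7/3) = (3*m^2 + m - 14)/(3*m^2 - 4*m - 7)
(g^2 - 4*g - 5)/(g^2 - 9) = (g^2 - 4*g - 5)/(g^2 - 9)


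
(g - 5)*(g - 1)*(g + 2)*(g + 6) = g^4 + 2*g^3 - 31*g^2 - 32*g + 60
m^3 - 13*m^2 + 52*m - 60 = (m - 6)*(m - 5)*(m - 2)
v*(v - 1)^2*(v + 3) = v^4 + v^3 - 5*v^2 + 3*v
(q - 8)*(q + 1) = q^2 - 7*q - 8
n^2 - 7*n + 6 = (n - 6)*(n - 1)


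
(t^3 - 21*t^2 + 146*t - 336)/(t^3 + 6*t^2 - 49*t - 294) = (t^2 - 14*t + 48)/(t^2 + 13*t + 42)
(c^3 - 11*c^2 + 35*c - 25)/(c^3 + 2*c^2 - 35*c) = (c^2 - 6*c + 5)/(c*(c + 7))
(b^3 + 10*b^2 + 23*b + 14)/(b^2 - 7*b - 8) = (b^2 + 9*b + 14)/(b - 8)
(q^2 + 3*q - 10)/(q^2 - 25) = (q - 2)/(q - 5)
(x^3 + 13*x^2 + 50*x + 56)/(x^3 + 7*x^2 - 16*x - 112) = (x + 2)/(x - 4)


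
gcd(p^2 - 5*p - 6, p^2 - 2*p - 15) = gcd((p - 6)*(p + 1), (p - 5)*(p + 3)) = 1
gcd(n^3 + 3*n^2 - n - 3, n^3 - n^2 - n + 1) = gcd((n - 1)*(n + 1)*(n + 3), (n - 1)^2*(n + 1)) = n^2 - 1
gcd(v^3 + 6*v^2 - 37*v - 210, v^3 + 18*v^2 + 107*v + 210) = v^2 + 12*v + 35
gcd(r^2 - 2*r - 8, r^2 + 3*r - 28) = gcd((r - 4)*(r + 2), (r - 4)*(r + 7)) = r - 4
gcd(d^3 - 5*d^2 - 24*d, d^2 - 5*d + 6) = 1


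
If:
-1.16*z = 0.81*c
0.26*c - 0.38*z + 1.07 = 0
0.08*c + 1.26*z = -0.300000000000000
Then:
No Solution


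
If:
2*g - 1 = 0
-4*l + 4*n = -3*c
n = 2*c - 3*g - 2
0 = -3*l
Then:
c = 14/11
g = 1/2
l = 0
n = -21/22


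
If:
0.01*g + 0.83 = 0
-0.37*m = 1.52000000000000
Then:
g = -83.00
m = -4.11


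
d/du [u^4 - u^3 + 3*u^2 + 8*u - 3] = 4*u^3 - 3*u^2 + 6*u + 8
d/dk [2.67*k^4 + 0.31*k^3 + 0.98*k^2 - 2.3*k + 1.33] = 10.68*k^3 + 0.93*k^2 + 1.96*k - 2.3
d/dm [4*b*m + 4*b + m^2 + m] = 4*b + 2*m + 1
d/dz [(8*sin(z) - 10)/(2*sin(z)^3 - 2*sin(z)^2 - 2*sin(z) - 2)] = (-8*sin(z)^3 + 19*sin(z)^2 - 10*sin(z) - 9)*cos(z)/(-sin(z)*cos(z)^2 + cos(z)^2 - 2)^2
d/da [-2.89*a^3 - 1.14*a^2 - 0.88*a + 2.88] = -8.67*a^2 - 2.28*a - 0.88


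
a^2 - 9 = (a - 3)*(a + 3)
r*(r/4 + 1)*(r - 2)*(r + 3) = r^4/4 + 5*r^3/4 - r^2/2 - 6*r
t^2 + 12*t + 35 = (t + 5)*(t + 7)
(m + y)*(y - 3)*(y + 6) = m*y^2 + 3*m*y - 18*m + y^3 + 3*y^2 - 18*y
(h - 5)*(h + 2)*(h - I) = h^3 - 3*h^2 - I*h^2 - 10*h + 3*I*h + 10*I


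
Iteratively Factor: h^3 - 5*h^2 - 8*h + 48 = (h - 4)*(h^2 - h - 12) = (h - 4)*(h + 3)*(h - 4)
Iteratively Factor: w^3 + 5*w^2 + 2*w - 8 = (w - 1)*(w^2 + 6*w + 8) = (w - 1)*(w + 4)*(w + 2)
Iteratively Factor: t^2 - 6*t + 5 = (t - 5)*(t - 1)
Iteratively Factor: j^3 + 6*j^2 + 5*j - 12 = (j + 3)*(j^2 + 3*j - 4) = (j + 3)*(j + 4)*(j - 1)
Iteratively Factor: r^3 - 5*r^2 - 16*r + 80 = (r - 4)*(r^2 - r - 20) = (r - 5)*(r - 4)*(r + 4)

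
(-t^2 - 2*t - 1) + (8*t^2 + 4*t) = 7*t^2 + 2*t - 1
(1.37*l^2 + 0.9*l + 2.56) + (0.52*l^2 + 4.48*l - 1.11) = 1.89*l^2 + 5.38*l + 1.45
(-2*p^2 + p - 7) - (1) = -2*p^2 + p - 8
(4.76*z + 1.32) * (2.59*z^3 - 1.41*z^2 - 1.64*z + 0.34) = 12.3284*z^4 - 3.2928*z^3 - 9.6676*z^2 - 0.5464*z + 0.4488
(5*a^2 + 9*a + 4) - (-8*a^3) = 8*a^3 + 5*a^2 + 9*a + 4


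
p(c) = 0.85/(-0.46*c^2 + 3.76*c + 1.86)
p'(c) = 0.85*(0.92*c - 3.76)/(-0.46*c^2 + 3.76*c + 1.86)^2 = (0.782*c - 3.196)/(-0.46*c^2 + 3.76*c + 1.86)^2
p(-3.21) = -0.06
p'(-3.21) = -0.03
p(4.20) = 0.09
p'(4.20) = 0.00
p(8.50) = 1.45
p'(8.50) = 10.08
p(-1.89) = -0.12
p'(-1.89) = -0.10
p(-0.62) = -1.31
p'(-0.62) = -8.77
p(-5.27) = -0.03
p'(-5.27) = -0.01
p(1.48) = 0.13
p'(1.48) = -0.05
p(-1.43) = -0.19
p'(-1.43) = -0.22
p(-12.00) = -0.01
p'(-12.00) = -0.00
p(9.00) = -0.54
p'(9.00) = 1.58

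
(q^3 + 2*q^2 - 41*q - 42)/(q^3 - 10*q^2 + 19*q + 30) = (q + 7)/(q - 5)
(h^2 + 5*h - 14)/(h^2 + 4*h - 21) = (h - 2)/(h - 3)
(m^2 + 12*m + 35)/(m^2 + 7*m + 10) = (m + 7)/(m + 2)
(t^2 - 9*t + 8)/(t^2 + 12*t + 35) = (t^2 - 9*t + 8)/(t^2 + 12*t + 35)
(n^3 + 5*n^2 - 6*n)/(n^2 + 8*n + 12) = n*(n - 1)/(n + 2)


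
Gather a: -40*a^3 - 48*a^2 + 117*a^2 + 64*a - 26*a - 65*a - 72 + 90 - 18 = -40*a^3 + 69*a^2 - 27*a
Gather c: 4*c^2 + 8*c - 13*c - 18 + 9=4*c^2 - 5*c - 9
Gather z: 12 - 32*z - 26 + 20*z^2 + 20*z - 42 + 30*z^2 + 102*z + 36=50*z^2 + 90*z - 20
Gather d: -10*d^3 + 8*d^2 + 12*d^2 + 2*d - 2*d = -10*d^3 + 20*d^2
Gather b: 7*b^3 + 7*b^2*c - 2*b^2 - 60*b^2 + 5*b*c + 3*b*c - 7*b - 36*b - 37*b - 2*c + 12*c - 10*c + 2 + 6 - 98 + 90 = 7*b^3 + b^2*(7*c - 62) + b*(8*c - 80)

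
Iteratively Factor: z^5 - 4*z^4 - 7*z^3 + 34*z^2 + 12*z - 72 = (z - 2)*(z^4 - 2*z^3 - 11*z^2 + 12*z + 36) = (z - 3)*(z - 2)*(z^3 + z^2 - 8*z - 12) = (z - 3)^2*(z - 2)*(z^2 + 4*z + 4) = (z - 3)^2*(z - 2)*(z + 2)*(z + 2)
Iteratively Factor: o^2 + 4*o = (o + 4)*(o)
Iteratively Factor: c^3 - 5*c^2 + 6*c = (c - 3)*(c^2 - 2*c) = c*(c - 3)*(c - 2)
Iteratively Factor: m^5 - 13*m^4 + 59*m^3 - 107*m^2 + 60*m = (m - 5)*(m^4 - 8*m^3 + 19*m^2 - 12*m) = (m - 5)*(m - 1)*(m^3 - 7*m^2 + 12*m) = m*(m - 5)*(m - 1)*(m^2 - 7*m + 12) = m*(m - 5)*(m - 4)*(m - 1)*(m - 3)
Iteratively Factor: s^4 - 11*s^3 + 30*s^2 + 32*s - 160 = (s + 2)*(s^3 - 13*s^2 + 56*s - 80) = (s - 4)*(s + 2)*(s^2 - 9*s + 20) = (s - 5)*(s - 4)*(s + 2)*(s - 4)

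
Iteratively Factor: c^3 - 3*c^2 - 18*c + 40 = (c - 5)*(c^2 + 2*c - 8) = (c - 5)*(c + 4)*(c - 2)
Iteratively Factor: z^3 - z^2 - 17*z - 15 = (z - 5)*(z^2 + 4*z + 3) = (z - 5)*(z + 1)*(z + 3)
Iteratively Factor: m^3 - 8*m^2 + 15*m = (m - 3)*(m^2 - 5*m) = m*(m - 3)*(m - 5)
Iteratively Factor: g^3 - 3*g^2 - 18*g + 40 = (g - 5)*(g^2 + 2*g - 8) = (g - 5)*(g + 4)*(g - 2)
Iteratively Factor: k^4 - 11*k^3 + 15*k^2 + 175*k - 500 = (k - 5)*(k^3 - 6*k^2 - 15*k + 100) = (k - 5)^2*(k^2 - k - 20) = (k - 5)^2*(k + 4)*(k - 5)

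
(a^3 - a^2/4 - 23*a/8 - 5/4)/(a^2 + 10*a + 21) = (8*a^3 - 2*a^2 - 23*a - 10)/(8*(a^2 + 10*a + 21))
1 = 1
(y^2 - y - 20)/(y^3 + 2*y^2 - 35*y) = (y + 4)/(y*(y + 7))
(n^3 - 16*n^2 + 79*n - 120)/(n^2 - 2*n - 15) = (n^2 - 11*n + 24)/(n + 3)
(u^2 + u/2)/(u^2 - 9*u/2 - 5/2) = u/(u - 5)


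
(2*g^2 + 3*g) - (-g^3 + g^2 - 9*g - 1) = g^3 + g^2 + 12*g + 1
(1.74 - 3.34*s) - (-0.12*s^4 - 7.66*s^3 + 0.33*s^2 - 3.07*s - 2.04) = 0.12*s^4 + 7.66*s^3 - 0.33*s^2 - 0.27*s + 3.78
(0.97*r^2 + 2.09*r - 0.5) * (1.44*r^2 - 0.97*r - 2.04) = 1.3968*r^4 + 2.0687*r^3 - 4.7261*r^2 - 3.7786*r + 1.02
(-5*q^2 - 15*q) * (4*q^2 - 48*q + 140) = -20*q^4 + 180*q^3 + 20*q^2 - 2100*q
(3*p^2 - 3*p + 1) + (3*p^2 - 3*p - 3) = 6*p^2 - 6*p - 2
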